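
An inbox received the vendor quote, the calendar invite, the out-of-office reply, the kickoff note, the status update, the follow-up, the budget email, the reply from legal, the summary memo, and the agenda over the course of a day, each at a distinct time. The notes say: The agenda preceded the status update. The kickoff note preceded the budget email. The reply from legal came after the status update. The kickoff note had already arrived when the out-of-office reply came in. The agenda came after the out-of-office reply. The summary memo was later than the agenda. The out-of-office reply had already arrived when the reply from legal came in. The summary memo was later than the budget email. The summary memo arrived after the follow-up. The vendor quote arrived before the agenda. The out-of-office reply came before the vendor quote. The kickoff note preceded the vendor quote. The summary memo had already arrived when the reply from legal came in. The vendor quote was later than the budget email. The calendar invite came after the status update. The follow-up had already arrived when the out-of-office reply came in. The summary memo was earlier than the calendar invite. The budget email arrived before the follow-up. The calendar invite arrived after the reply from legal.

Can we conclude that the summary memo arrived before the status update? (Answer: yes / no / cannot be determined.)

cannot be determined

No chain of stated constraints runs from the summary memo to the status update, and none runs from the status update to the summary memo either.
So the relative order of the summary memo and the status update is not fixed by the given facts.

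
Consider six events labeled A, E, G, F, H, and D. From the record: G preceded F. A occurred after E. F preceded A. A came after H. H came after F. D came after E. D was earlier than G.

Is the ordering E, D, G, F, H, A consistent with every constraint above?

Check each stated constraint against the proposed order — e.g. F is ahead of A; E is ahead of A. Every pair is in the required order; nothing is violated.

yes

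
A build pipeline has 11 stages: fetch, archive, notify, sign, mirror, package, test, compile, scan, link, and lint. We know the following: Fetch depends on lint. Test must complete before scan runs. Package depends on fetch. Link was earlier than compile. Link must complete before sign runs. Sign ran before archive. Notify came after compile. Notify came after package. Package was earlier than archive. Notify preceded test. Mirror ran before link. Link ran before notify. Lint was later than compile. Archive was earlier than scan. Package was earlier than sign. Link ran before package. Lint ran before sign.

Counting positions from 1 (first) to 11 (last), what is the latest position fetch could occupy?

5

Fetch must come before archive, notify, package, scan, sign, and test — 6 stages forced after it.
Everything else can be placed before fetch in some valid order, so fetch can sit as late as position 11 − 6 = 5.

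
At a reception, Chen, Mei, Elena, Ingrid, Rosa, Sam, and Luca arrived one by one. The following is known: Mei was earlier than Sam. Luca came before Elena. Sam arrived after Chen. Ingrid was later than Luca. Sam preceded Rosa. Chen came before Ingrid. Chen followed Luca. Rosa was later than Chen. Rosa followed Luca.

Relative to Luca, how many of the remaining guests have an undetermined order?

1

Forced after Luca: Chen, Elena, Ingrid, Rosa, and Sam.
That leaves Mei with no forced order relative to Luca — 1.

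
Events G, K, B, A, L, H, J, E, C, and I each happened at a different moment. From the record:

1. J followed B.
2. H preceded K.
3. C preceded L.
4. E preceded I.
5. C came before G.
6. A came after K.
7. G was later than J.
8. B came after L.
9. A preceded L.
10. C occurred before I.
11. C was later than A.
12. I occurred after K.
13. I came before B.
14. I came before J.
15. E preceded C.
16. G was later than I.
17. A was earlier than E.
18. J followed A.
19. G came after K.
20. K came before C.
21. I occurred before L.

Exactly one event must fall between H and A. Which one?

K

Tracing the constraints gives H → K → A, so K sits after H and before A.
No other event is forced both after H and before A.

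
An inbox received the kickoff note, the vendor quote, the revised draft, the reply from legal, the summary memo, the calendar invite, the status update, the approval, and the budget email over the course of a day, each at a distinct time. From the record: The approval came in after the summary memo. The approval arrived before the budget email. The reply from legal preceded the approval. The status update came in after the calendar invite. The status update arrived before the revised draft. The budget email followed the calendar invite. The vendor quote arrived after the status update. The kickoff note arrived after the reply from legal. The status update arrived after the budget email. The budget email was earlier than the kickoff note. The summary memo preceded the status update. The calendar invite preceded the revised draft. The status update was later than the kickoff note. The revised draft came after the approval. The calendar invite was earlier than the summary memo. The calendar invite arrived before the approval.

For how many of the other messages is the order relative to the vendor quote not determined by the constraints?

1

Forced before the vendor quote: the approval, the budget email, the calendar invite, the kickoff note, the reply from legal, the status update, and the summary memo.
That leaves the revised draft with no forced order relative to the vendor quote — 1.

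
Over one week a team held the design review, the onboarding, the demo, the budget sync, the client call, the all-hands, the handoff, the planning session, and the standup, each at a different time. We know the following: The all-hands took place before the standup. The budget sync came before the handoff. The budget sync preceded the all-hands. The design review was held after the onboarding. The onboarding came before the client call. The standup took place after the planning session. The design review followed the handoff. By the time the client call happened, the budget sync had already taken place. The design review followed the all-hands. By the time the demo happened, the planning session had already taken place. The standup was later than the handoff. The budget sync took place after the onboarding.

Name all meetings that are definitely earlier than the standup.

the all-hands, the budget sync, the handoff, the onboarding, the planning session

Directly stated before the standup: the all-hands, the handoff, and the planning session.
The budget sync reaches the standup via the budget sync → the all-hands → the standup.
The onboarding reaches the standup via the onboarding → the budget sync → the all-hands → the standup.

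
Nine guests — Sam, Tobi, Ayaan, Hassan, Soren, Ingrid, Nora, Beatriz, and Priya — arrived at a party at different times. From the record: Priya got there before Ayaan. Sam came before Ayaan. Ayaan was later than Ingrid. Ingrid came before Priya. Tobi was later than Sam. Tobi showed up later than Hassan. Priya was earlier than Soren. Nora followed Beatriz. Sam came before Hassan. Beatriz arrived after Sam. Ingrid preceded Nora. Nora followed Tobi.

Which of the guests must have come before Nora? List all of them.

Beatriz, Hassan, Ingrid, Sam, Tobi

Directly stated before Nora: Beatriz, Ingrid, and Tobi.
Hassan reaches Nora via Hassan → Tobi → Nora.
Sam reaches Nora via Sam → Tobi → Nora.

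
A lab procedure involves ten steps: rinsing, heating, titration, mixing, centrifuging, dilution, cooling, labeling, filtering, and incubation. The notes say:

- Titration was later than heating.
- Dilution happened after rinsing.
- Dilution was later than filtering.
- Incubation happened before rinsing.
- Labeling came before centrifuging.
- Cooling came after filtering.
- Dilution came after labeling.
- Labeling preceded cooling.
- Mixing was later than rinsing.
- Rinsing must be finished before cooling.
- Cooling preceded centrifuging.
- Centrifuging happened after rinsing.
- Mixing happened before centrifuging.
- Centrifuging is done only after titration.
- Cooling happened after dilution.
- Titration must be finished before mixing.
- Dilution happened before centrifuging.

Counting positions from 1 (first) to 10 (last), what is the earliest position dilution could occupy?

5

Filtering, incubation, labeling, and rinsing must all come before dilution — 4 forced predecessors.
Nothing else is forced ahead of dilution, so its earliest slot is position 4 + 1 = 5.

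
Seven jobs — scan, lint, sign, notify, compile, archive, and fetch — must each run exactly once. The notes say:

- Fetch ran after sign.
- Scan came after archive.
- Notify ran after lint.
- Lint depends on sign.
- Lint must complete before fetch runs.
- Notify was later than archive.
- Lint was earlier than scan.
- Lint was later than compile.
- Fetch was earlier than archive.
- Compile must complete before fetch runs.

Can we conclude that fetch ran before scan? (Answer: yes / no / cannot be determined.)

yes

Chain the constraints: fetch → archive → scan. Each link is directly stated, so fetch comes before scan.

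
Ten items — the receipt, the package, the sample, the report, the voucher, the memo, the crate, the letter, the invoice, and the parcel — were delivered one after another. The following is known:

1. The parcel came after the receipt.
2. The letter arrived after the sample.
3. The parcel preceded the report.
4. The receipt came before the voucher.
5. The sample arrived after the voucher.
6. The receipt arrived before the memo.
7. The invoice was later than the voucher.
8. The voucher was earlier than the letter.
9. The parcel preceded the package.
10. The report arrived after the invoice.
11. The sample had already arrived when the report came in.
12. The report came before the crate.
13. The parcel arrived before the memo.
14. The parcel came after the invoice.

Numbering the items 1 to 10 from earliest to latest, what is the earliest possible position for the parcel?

The invoice, the receipt, and the voucher must all come before the parcel — 3 forced predecessors.
Nothing else is forced ahead of the parcel, so its earliest slot is position 3 + 1 = 4.

4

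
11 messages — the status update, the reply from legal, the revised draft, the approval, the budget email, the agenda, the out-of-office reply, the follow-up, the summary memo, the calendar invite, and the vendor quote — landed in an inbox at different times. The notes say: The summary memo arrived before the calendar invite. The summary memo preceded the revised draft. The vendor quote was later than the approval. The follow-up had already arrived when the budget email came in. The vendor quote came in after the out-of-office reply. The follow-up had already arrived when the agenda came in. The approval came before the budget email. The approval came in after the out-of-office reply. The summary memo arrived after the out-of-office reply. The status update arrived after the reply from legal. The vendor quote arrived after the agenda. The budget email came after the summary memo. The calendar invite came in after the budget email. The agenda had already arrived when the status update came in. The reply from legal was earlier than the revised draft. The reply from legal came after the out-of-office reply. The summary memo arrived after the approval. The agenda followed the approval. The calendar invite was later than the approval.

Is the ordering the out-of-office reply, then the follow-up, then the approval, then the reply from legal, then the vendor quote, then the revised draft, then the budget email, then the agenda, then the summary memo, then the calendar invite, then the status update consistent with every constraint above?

no

The constraints require the agenda before the vendor quote, but in the proposed sequence the vendor quote appears ahead of the agenda. That one violation is enough.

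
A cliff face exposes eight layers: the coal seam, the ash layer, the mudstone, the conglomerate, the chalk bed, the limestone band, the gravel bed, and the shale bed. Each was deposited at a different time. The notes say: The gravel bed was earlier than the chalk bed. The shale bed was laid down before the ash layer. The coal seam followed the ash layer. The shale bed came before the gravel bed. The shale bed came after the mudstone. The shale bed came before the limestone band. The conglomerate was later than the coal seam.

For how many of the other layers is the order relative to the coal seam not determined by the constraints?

Forced before the coal seam: the ash layer, the mudstone, and the shale bed; forced after the coal seam: the conglomerate.
That leaves the chalk bed, the gravel bed, and the limestone band with no forced order relative to the coal seam — 3.

3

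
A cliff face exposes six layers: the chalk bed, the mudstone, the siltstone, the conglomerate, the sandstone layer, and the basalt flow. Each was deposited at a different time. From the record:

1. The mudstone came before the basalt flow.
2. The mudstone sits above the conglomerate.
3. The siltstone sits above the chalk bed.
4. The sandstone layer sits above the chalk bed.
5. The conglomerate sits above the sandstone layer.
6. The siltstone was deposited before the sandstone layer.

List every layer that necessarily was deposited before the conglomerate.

the chalk bed, the sandstone layer, the siltstone

Directly stated before the conglomerate: the sandstone layer.
The chalk bed reaches the conglomerate via the chalk bed → the sandstone layer → the conglomerate.
The siltstone reaches the conglomerate via the siltstone → the sandstone layer → the conglomerate.
No chain forces the mudstone (or any of the others) ahead of the conglomerate.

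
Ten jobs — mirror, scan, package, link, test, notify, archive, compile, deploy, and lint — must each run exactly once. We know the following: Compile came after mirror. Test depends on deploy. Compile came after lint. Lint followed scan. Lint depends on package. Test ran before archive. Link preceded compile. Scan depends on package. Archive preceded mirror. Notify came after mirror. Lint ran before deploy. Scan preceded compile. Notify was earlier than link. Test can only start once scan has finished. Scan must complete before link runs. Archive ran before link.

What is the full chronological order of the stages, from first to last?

The constraints fix every adjacent pair, so only one ordering works:
package → scan → lint → deploy → test → archive → mirror → notify → link → compile.

package, scan, lint, deploy, test, archive, mirror, notify, link, compile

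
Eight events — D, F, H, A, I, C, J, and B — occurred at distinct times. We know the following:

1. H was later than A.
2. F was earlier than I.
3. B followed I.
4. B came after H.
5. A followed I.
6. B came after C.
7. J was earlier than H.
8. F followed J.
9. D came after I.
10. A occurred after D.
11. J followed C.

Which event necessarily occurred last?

B

Every other event has a chain of constraints placing it before B, so B is last.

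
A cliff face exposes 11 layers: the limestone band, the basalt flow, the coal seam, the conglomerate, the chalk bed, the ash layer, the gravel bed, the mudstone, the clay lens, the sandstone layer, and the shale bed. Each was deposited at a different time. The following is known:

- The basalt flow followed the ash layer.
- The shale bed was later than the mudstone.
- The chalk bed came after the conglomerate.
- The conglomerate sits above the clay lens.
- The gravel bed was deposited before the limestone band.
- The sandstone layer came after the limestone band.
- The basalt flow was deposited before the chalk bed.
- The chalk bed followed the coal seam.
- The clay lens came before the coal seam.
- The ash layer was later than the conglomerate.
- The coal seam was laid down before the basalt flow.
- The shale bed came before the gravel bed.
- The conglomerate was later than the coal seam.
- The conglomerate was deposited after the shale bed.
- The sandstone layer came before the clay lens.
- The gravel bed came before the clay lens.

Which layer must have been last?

the chalk bed

Every other layer has a chain of constraints placing it before the chalk bed, so the chalk bed is last.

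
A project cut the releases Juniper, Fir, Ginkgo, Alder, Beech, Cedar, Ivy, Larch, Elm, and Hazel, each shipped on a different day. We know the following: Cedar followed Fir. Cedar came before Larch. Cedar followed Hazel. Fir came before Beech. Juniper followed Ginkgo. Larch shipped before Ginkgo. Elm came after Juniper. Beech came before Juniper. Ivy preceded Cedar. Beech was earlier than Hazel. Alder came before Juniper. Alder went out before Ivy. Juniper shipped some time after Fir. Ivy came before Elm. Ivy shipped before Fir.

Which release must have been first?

Alder has a chain of constraints placing it before every other release, so Alder must be first.

Alder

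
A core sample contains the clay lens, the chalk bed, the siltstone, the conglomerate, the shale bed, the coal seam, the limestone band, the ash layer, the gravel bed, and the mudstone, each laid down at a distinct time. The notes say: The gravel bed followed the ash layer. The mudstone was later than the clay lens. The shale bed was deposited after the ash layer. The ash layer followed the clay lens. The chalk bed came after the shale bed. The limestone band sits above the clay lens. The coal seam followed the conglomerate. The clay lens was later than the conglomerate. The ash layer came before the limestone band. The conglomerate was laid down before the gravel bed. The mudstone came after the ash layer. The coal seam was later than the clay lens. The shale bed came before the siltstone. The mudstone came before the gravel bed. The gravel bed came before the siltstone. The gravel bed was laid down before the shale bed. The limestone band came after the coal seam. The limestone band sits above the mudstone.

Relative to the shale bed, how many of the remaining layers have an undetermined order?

2

Forced before the shale bed: the ash layer, the clay lens, the conglomerate, the gravel bed, and the mudstone; forced after the shale bed: the chalk bed and the siltstone.
That leaves the coal seam and the limestone band with no forced order relative to the shale bed — 2.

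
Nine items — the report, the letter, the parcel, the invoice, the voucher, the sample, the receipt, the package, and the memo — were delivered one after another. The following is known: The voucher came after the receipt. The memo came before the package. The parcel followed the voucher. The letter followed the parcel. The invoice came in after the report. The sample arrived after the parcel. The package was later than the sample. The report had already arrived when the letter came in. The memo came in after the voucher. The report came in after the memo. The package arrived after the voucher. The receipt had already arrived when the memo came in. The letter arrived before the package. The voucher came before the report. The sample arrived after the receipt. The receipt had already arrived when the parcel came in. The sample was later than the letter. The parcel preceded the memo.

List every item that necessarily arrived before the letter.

Directly stated before the letter: the parcel and the report.
The memo reaches the letter via the memo → the report → the letter.
The receipt reaches the letter via the receipt → the parcel → the letter.
The voucher reaches the letter via the voucher → the report → the letter.
No chain forces the package (or any of the others) ahead of the letter.

the memo, the parcel, the receipt, the report, the voucher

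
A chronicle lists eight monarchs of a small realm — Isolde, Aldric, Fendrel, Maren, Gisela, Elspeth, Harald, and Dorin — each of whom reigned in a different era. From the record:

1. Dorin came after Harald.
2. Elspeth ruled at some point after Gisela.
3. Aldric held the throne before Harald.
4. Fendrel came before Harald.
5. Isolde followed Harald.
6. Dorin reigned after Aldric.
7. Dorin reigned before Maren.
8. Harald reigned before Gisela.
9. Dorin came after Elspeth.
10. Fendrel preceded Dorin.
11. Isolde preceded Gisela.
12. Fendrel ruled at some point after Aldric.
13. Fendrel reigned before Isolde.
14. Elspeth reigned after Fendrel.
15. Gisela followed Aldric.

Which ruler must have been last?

Maren

Every other ruler has a chain of constraints placing them before Maren, so Maren is last.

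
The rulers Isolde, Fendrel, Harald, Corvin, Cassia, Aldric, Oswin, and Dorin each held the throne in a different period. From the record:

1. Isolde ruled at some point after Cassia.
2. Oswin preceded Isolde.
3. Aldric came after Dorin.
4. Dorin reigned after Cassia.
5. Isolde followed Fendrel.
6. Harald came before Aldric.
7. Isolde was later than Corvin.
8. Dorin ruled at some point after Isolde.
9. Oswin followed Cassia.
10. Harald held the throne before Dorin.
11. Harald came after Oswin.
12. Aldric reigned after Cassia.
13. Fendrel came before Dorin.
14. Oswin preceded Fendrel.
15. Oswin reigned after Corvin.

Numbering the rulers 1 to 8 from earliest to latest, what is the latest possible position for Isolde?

6

Isolde must come before Aldric and Dorin — 2 rulers forced after them.
Everything else can be placed before Isolde in some valid order, so Isolde can sit as late as position 8 − 2 = 6.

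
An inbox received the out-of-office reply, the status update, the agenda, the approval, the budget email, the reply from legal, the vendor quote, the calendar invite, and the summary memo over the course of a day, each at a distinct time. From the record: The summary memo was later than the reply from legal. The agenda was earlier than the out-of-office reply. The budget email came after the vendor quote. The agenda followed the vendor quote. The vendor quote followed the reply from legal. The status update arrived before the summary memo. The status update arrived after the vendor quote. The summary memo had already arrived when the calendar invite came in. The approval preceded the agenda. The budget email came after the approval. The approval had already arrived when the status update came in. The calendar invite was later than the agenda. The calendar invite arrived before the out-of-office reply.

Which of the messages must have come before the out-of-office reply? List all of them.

the agenda, the approval, the calendar invite, the reply from legal, the status update, the summary memo, the vendor quote

Directly stated before the out-of-office reply: the agenda and the calendar invite.
The approval reaches the out-of-office reply via the approval → the agenda → the out-of-office reply.
The reply from legal reaches the out-of-office reply via the reply from legal → the summary memo → the calendar invite → the out-of-office reply.
The status update reaches the out-of-office reply via the status update → the summary memo → the calendar invite → the out-of-office reply.
Likewise the summary memo and the vendor quote each reach the out-of-office reply by chaining the stated constraints.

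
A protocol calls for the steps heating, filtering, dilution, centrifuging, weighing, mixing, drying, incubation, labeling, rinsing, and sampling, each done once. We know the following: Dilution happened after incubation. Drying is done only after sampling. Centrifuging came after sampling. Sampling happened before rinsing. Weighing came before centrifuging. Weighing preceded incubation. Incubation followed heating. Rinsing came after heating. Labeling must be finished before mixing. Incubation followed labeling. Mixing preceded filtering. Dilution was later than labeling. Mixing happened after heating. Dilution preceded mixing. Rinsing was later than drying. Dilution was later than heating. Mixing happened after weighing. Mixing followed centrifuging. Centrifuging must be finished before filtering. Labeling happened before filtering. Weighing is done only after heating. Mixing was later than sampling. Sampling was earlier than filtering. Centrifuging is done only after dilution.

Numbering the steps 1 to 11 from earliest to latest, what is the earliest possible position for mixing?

Centrifuging, dilution, heating, incubation, labeling, sampling, and weighing must all come before mixing — 7 forced predecessors.
Nothing else is forced ahead of mixing, so its earliest slot is position 7 + 1 = 8.

8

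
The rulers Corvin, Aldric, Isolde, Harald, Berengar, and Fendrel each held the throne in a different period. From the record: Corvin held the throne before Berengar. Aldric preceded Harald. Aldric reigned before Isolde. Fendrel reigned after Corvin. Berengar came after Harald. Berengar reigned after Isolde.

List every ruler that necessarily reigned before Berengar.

Directly stated before Berengar: Corvin, Harald, and Isolde.
Aldric reaches Berengar via Aldric → Harald → Berengar.

Aldric, Corvin, Harald, Isolde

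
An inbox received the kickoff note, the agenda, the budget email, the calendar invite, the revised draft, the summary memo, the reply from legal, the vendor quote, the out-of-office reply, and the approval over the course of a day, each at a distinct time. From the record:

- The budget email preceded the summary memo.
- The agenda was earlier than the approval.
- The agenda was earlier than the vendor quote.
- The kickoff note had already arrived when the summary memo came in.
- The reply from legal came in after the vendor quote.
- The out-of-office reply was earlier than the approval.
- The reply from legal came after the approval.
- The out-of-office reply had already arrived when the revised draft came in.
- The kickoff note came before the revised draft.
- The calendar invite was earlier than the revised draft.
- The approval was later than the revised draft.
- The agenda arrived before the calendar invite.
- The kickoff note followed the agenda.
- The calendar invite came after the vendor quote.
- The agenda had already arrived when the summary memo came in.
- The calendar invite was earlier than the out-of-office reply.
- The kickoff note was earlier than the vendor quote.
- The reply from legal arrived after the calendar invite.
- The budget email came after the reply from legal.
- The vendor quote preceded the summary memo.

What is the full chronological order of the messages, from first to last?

The constraints fix every adjacent pair, so only one ordering works:
the agenda → the kickoff note → the vendor quote → the calendar invite → the out-of-office reply → the revised draft → the approval → the reply from legal → the budget email → the summary memo.

the agenda, the kickoff note, the vendor quote, the calendar invite, the out-of-office reply, the revised draft, the approval, the reply from legal, the budget email, the summary memo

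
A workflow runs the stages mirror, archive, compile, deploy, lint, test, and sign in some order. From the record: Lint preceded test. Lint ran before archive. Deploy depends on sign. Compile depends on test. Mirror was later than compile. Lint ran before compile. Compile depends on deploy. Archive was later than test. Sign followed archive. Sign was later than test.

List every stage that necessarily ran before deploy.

archive, lint, sign, test

Directly stated before deploy: sign.
Archive reaches deploy via archive → sign → deploy.
Lint reaches deploy via lint → test → sign → deploy.
Test reaches deploy via test → sign → deploy.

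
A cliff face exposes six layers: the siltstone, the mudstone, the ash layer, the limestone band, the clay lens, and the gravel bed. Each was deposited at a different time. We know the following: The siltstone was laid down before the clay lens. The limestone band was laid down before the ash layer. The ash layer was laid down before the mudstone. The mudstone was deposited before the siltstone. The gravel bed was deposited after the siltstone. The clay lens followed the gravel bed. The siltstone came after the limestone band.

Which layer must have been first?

the limestone band

The limestone band has a chain of constraints placing it before every other layer, so the limestone band must be first.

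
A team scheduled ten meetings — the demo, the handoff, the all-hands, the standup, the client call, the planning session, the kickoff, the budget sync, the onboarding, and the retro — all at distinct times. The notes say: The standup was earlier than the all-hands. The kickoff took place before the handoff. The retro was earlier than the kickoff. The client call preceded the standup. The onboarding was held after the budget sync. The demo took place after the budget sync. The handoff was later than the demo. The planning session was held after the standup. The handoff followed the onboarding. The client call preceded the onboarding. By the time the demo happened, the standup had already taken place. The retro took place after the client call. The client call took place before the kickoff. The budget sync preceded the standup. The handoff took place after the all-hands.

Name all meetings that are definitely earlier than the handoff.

Directly stated before the handoff: the all-hands, the demo, the kickoff, and the onboarding.
The budget sync reaches the handoff via the budget sync → the onboarding → the handoff.
The client call reaches the handoff via the client call → the onboarding → the handoff.
The retro reaches the handoff via the retro → the kickoff → the handoff.
Likewise the standup reaches the handoff by chaining the stated constraints.

the all-hands, the budget sync, the client call, the demo, the kickoff, the onboarding, the retro, the standup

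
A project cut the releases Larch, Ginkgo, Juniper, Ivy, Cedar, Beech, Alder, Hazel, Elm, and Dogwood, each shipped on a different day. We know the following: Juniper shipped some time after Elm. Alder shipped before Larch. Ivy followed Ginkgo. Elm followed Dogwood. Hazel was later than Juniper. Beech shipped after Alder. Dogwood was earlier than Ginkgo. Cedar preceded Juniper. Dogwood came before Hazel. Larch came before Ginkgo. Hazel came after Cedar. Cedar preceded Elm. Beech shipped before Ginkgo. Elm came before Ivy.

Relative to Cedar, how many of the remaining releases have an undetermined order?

Forced after Cedar: Elm, Hazel, Ivy, and Juniper.
That leaves Alder, Beech, Dogwood, Ginkgo, and Larch with no forced order relative to Cedar — 5.

5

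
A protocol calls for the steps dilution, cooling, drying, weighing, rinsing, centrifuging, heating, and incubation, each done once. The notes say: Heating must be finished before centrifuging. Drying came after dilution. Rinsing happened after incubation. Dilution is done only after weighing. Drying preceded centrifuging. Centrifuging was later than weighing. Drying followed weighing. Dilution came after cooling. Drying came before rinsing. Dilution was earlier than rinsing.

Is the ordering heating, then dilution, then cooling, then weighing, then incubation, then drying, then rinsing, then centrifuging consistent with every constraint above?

no

The constraints require cooling before dilution, but in the proposed sequence dilution appears ahead of cooling. That one violation is enough.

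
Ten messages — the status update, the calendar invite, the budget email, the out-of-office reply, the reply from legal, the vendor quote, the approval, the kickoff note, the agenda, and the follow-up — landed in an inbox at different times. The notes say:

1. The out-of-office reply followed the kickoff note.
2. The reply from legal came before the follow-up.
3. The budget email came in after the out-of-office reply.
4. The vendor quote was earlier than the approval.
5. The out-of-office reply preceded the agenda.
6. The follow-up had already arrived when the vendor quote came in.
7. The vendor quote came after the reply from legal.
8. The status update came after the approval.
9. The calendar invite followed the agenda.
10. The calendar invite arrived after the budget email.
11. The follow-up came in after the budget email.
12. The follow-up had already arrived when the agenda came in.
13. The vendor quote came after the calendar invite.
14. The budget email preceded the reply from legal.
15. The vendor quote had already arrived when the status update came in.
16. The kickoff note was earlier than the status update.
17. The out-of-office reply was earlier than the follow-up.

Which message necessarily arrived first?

The kickoff note has a chain of constraints placing it before every other message, so the kickoff note must be first.

the kickoff note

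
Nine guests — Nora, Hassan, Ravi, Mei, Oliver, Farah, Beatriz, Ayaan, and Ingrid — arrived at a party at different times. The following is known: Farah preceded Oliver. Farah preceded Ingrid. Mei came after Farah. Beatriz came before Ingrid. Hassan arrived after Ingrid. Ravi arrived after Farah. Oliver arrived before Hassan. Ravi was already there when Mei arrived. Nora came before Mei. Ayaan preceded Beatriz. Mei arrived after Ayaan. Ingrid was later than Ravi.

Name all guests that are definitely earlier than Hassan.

Directly stated before Hassan: Ingrid and Oliver.
Ayaan reaches Hassan via Ayaan → Beatriz → Ingrid → Hassan.
Beatriz reaches Hassan via Beatriz → Ingrid → Hassan.
Farah reaches Hassan via Farah → Ingrid → Hassan.
Likewise Ravi reaches Hassan by chaining the stated constraints.

Ayaan, Beatriz, Farah, Ingrid, Oliver, Ravi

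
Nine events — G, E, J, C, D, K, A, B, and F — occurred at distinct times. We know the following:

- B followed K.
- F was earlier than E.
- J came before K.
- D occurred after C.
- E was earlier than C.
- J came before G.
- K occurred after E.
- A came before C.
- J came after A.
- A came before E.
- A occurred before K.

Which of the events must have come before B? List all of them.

Directly stated before B: K.
A reaches B via A → K → B.
E reaches B via E → K → B.
F reaches B via F → E → K → B.
Likewise J reaches B by chaining the stated constraints.
No chain forces D (or any of the others) ahead of B.

A, E, F, J, K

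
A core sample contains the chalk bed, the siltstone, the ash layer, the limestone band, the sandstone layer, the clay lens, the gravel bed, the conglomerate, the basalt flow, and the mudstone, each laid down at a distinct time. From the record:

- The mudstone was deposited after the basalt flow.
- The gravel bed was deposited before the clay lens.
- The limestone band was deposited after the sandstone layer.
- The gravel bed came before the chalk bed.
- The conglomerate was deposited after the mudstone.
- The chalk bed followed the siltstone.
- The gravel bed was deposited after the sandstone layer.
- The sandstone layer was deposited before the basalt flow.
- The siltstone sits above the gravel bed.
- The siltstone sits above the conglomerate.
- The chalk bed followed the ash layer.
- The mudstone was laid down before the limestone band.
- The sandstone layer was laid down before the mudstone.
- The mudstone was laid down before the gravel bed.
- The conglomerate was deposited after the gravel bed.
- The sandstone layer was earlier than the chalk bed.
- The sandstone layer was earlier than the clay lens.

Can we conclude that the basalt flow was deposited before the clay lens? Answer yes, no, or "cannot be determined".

Chain the constraints: the basalt flow → the mudstone → the gravel bed → the clay lens. Each link is directly stated, so the basalt flow comes before the clay lens.

yes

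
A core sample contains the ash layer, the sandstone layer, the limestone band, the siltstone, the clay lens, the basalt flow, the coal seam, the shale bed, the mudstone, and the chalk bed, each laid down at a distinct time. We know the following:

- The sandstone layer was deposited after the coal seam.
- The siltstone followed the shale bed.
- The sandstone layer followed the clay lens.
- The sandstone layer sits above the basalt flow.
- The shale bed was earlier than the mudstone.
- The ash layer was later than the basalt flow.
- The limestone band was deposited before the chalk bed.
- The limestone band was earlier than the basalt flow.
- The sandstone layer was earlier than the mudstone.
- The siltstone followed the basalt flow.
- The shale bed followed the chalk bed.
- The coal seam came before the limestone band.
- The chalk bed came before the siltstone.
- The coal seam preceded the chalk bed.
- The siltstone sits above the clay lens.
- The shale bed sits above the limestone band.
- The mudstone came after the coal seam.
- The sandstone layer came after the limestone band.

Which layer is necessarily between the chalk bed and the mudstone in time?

Tracing the constraints gives the chalk bed → the shale bed → the mudstone, so the shale bed sits after the chalk bed and before the mudstone.
No other layer is forced both after the chalk bed and before the mudstone.

the shale bed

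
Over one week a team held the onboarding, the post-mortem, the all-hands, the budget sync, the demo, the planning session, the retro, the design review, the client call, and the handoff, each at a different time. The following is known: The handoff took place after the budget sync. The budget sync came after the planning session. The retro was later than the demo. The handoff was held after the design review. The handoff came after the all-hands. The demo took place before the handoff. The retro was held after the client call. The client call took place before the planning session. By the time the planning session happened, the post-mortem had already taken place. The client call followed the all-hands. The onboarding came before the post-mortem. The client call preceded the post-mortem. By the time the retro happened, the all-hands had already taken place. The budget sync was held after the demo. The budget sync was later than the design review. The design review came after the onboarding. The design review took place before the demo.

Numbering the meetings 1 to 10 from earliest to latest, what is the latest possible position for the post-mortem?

The post-mortem must come before the budget sync, the handoff, and the planning session — 3 meetings forced after it.
Everything else can be placed before the post-mortem in some valid order, so the post-mortem can sit as late as position 10 − 3 = 7.

7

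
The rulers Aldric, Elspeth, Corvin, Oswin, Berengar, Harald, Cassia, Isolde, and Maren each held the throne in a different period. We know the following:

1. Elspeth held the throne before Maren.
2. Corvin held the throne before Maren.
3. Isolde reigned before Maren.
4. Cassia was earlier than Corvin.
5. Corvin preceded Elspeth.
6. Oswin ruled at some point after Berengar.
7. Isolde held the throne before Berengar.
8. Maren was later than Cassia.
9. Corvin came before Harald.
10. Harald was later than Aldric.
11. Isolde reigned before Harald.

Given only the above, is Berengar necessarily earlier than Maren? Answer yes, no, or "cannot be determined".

cannot be determined

No chain of stated constraints runs from Berengar to Maren, and none runs from Maren to Berengar either.
So the relative order of Berengar and Maren is not fixed by the given facts.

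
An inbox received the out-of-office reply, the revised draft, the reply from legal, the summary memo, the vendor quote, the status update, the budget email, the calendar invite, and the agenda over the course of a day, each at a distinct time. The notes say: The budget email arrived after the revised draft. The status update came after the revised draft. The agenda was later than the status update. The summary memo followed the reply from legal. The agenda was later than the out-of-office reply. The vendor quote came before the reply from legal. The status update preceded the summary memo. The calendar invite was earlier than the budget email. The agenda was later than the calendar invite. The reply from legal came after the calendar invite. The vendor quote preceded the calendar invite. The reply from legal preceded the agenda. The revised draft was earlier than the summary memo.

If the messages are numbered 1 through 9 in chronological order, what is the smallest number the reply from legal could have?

The calendar invite and the vendor quote must both come before the reply from legal — 2 forced predecessors.
Nothing else is forced ahead of the reply from legal, so its earliest slot is position 2 + 1 = 3.

3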